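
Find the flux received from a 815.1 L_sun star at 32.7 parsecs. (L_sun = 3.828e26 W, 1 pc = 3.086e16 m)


F = L / (4*pi*d^2) = 3.120e+29 / (4*pi*(1.009e+18)^2) = 2.438e-08

2.438e-08 W/m^2


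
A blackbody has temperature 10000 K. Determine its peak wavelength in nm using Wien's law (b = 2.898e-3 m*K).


lam_max = b / T = 2.898e-3 / 10000 = 2.898e-07 m = 289.8 nm

289.8 nm


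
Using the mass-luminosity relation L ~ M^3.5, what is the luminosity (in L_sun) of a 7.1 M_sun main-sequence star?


L/L_sun = (M/M_sun)^3.5 = 7.1^3.5 = 953.6834

953.6834 L_sun


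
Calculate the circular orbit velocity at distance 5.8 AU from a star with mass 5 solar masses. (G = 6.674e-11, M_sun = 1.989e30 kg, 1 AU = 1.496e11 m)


v = sqrt(GM/r) = sqrt(6.674e-11 * 9.945e+30 / 8.677e+11) = 27657.6771

27657.6771 m/s


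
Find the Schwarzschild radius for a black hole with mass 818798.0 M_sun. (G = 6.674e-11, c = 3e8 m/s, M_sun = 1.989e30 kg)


M = 818798.0 * 1.989e30 kg = 1.628589222e+36 kg. rs = 2GM/c^2 = 2 * 6.674e-11 * 1.628589222e+36 / (3e8)^2 = 2.415e+09

2.415e+09 m


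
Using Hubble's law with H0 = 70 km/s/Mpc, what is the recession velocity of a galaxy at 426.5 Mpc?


v = H0 * d = 70 * 426.5 = 29855.0

29855.0 km/s


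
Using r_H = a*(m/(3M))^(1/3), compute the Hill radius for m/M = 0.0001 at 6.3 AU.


r_H = a * (m/3M)^(1/3) = 6.3 * (0.0001/3)^(1/3) = 0.2028

0.2028 AU


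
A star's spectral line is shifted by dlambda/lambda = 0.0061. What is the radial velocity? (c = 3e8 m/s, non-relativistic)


v = (dlambda/lambda) * c = 0.0061 * 3e8 = 1.830e+06

1.830e+06 m/s


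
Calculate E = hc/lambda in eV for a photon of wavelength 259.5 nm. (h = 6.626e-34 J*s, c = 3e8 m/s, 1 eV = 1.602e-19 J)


E = hc/lambda = 6.626e-34 * 3e8 / 2.595e-07 = 7.660e-19 J = 4.7816 eV

4.7816 eV


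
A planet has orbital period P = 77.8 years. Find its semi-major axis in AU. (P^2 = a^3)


a = P^(2/3) = 77.8^(2/3) = 18.2244

18.2244 AU


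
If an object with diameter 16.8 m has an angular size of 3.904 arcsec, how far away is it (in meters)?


D = size / theta_rad, theta_rad = 3.904 * pi/(180*3600) = 1.893e-05, D = 887614.9449

887614.9449 m


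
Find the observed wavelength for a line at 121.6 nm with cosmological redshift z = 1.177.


lam_obs = lam_emit * (1 + z) = 121.6 * (1 + 1.177) = 264.7232

264.7232 nm


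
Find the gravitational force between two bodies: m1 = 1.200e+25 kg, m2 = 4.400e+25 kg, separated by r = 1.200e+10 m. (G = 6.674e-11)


F = G*m1*m2/r^2 = 6.674e-11 * 1.200e+25 * 4.400e+25 / (1.200e+10)^2 = 6.674e-11 * 5.280e+50 / 1.440e+20 = 2.447e+20

2.447e+20 N


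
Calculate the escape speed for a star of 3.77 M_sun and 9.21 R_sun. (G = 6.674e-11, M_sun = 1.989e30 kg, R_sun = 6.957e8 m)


M = 3.77 * 1.989e30 kg = 7.49853e+30 kg; R = 9.21 * 6.957e8 m = 6.407397e+09 m. v_esc = sqrt(2GM/R) = sqrt(2 * 6.674e-11 * 7.49853e+30 / 6.407397e+09) = 395234.9566

395234.9566 m/s


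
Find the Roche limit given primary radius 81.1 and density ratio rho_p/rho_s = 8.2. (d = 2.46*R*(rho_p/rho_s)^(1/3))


d_Roche = 2.46 * 81.1 * 8.2^(1/3) = 402.3098

402.3098


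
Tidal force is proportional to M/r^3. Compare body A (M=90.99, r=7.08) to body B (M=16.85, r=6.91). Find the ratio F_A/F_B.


Ratio = (M1/r1^3) / (M2/r2^3) = (90.99/7.08^3) / (16.85/6.91^3) = 5.0203

5.0203


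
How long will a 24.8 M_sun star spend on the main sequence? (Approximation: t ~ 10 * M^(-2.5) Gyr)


t = 10 * M^(-2.5) = 10 * 24.8^(-2.5) = 0.0033

0.0033 Gyr


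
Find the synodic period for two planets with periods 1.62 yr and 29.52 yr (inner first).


1/P_syn = |1/P1 - 1/P2| = |1/1.62 - 1/29.52| => P_syn = 1.7141

1.7141 years


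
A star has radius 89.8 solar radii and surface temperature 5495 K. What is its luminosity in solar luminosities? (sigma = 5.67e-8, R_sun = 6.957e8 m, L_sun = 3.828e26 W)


R = 89.8 * 6.957e8 m = 6.247386e+10 m. L = 4*pi*R^2*sigma*T^4 = 4*pi*(6.247386e+10)^2 * 5.67e-8 * 5495^4 = 2.535481173e+30 W. L/L_sun = 2.535481173e+30 / 3.828e26 = 6623.514

6623.514 L_sun


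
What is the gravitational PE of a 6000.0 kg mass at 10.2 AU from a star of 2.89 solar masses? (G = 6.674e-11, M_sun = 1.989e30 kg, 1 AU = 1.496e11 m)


M = 2.89 * 1.989e30 kg = 5.74821e+30 kg; r = 10.2 AU * 1.496e11 m/AU = 1.52592e+12 m. U = -GM*m/r = -(6.674e-11 * 5.74821e+30 * 6000.0) / 1.52592e+12 = -1.508e+12

-1.508e+12 J


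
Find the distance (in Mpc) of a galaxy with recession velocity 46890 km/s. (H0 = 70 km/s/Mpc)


d = v / H0 = 46890 / 70 = 669.8571

669.8571 Mpc


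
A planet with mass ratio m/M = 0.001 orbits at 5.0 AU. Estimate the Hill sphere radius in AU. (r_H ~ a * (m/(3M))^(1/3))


r_H = a * (m/3M)^(1/3) = 5.0 * (0.001/3)^(1/3) = 0.3467

0.3467 AU


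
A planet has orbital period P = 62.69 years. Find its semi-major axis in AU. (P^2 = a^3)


a = P^(2/3) = 62.69^(2/3) = 15.7809

15.7809 AU


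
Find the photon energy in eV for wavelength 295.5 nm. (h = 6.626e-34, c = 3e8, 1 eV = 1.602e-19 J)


E = hc/lambda = 6.626e-34 * 3e8 / 2.955e-07 = 6.727e-19 J = 4.1991 eV

4.1991 eV


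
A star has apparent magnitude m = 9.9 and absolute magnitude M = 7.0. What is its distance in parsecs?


d = 10^((m - M + 5)/5) = 10^((9.9 - 7.0 + 5)/5) = 38.0189

38.0189 pc


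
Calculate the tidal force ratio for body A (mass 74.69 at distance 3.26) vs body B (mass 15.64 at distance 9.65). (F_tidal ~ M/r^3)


Ratio = (M1/r1^3) / (M2/r2^3) = (74.69/3.26^3) / (15.64/9.65^3) = 123.8668

123.8668


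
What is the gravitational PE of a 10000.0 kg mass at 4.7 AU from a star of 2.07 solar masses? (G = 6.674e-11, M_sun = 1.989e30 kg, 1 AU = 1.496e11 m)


M = 2.07 * 1.989e30 kg = 4.11723e+30 kg; r = 4.7 AU * 1.496e11 m/AU = 7.0312e+11 m. U = -GM*m/r = -(6.674e-11 * 4.11723e+30 * 10000.0) / 7.0312e+11 = -3.908e+12

-3.908e+12 J


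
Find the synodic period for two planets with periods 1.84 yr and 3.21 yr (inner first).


1/P_syn = |1/P1 - 1/P2| = |1/1.84 - 1/3.21| => P_syn = 4.3112

4.3112 years


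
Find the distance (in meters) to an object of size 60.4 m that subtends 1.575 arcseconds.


D = size / theta_rad, theta_rad = 1.575 * pi/(180*3600) = 7.636e-06, D = 7.910e+06

7.910e+06 m


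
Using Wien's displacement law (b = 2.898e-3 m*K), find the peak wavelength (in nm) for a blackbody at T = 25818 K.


lam_max = b / T = 2.898e-3 / 25818 = 1.122e-07 m = 112.2473 nm

112.2473 nm


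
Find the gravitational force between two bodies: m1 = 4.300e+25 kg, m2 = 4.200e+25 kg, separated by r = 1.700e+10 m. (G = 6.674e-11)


F = G*m1*m2/r^2 = 6.674e-11 * 4.300e+25 * 4.200e+25 / (1.700e+10)^2 = 6.674e-11 * 1.806e+51 / 2.890e+20 = 4.171e+20

4.171e+20 N


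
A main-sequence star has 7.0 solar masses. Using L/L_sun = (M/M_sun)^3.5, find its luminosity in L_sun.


L/L_sun = (M/M_sun)^3.5 = 7.0^3.5 = 907.4927

907.4927 L_sun


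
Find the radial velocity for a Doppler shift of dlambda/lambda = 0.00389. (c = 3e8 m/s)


v = (dlambda/lambda) * c = 0.00389 * 3e8 = 1.167e+06

1.167e+06 m/s


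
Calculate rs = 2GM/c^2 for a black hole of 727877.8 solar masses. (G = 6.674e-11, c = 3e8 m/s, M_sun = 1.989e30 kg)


M = 727877.8 * 1.989e30 kg = 1.447748944e+36 kg. rs = 2GM/c^2 = 2 * 6.674e-11 * 1.447748944e+36 / (3e8)^2 = 2.147e+09

2.147e+09 m


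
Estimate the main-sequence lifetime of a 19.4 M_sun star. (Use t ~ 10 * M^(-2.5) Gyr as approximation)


t = 10 * M^(-2.5) = 10 * 19.4^(-2.5) = 0.006

0.006 Gyr


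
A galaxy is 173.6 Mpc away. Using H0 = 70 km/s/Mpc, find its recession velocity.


v = H0 * d = 70 * 173.6 = 12152.0

12152.0 km/s


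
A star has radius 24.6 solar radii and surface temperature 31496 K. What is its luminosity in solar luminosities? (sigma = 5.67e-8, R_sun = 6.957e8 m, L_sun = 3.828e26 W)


R = 24.6 * 6.957e8 m = 1.711422e+10 m. L = 4*pi*R^2*sigma*T^4 = 4*pi*(1.711422e+10)^2 * 5.67e-8 * 31496^4 = 2.053660977e+32 W. L/L_sun = 2.053660977e+32 / 3.828e26 = 536484.0589

536484.0589 L_sun


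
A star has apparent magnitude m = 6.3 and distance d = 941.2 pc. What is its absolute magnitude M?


M = m - 5*log10(d) + 5 = 6.3 - 5*log10(941.2) + 5 = -3.5684

-3.5684


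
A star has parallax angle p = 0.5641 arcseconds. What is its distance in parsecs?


d = 1/p = 1/0.5641 = 1.7727

1.7727 pc


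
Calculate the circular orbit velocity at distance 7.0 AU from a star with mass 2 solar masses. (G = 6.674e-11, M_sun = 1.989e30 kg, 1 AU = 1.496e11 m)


v = sqrt(GM/r) = sqrt(6.674e-11 * 3.978e+30 / 1.047e+12) = 15922.4786

15922.4786 m/s


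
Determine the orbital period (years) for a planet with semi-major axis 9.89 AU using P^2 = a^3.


P = a^(3/2) = 9.89^1.5 = 31.1024

31.1024 years


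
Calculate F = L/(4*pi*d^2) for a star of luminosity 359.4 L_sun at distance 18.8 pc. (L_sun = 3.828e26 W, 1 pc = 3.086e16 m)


F = L / (4*pi*d^2) = 1.376e+29 / (4*pi*(5.802e+17)^2) = 3.253e-08

3.253e-08 W/m^2


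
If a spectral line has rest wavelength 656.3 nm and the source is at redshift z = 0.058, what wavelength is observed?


lam_obs = lam_emit * (1 + z) = 656.3 * (1 + 0.058) = 694.3654

694.3654 nm


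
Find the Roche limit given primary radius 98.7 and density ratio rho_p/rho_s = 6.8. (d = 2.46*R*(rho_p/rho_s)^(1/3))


d_Roche = 2.46 * 98.7 * 6.8^(1/3) = 459.9972

459.9972


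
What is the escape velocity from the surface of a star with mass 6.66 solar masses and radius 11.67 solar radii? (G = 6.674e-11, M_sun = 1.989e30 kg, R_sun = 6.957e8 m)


M = 6.66 * 1.989e30 kg = 1.324674e+31 kg; R = 11.67 * 6.957e8 m = 8.118819e+09 m. v_esc = sqrt(2GM/R) = sqrt(2 * 6.674e-11 * 1.324674e+31 / 8.118819e+09) = 466676.7615

466676.7615 m/s


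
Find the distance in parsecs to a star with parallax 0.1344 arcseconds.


d = 1/p = 1/0.1344 = 7.4405

7.4405 pc


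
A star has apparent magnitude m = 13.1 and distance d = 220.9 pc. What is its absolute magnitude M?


M = m - 5*log10(d) + 5 = 13.1 - 5*log10(220.9) + 5 = 6.379

6.379


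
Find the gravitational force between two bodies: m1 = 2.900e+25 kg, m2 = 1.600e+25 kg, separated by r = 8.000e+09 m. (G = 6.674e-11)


F = G*m1*m2/r^2 = 6.674e-11 * 2.900e+25 * 1.600e+25 / (8.000e+09)^2 = 6.674e-11 * 4.640e+50 / 6.400e+19 = 4.839e+20

4.839e+20 N


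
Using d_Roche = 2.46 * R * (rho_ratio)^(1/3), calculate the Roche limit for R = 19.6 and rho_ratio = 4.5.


d_Roche = 2.46 * 19.6 * 4.5^(1/3) = 79.6029

79.6029


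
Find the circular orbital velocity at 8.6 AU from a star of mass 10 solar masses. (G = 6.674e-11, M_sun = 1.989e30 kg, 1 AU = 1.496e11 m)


v = sqrt(GM/r) = sqrt(6.674e-11 * 1.989e+31 / 1.287e+12) = 32121.4743

32121.4743 m/s


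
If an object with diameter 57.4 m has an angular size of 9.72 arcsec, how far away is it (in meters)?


D = size / theta_rad, theta_rad = 9.72 * pi/(180*3600) = 4.712e-05, D = 1.218e+06

1.218e+06 m


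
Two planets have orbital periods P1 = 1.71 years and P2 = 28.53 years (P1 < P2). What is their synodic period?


1/P_syn = |1/P1 - 1/P2| = |1/1.71 - 1/28.53| => P_syn = 1.819

1.819 years


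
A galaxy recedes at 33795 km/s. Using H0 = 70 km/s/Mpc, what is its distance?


d = v / H0 = 33795 / 70 = 482.7857

482.7857 Mpc


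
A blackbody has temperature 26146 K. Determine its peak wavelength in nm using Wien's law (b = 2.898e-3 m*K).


lam_max = b / T = 2.898e-3 / 26146 = 1.108e-07 m = 110.8391 nm

110.8391 nm


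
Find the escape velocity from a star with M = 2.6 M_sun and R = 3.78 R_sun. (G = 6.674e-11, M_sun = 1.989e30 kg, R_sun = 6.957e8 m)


M = 2.6 * 1.989e30 kg = 5.1714e+30 kg; R = 3.78 * 6.957e8 m = 2.629746e+09 m. v_esc = sqrt(2GM/R) = sqrt(2 * 6.674e-11 * 5.1714e+30 / 2.629746e+09) = 512336.4597

512336.4597 m/s


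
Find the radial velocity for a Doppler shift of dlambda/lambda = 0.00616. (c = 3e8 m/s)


v = (dlambda/lambda) * c = 0.00616 * 3e8 = 1.848e+06

1.848e+06 m/s


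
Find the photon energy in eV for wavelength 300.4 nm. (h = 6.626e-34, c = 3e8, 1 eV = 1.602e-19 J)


E = hc/lambda = 6.626e-34 * 3e8 / 3.004e-07 = 6.617e-19 J = 4.1306 eV

4.1306 eV


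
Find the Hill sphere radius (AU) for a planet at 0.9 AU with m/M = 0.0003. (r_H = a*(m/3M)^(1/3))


r_H = a * (m/3M)^(1/3) = 0.9 * (0.0003/3)^(1/3) = 0.0418

0.0418 AU


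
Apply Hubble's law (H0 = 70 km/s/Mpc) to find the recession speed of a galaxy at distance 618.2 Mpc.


v = H0 * d = 70 * 618.2 = 43274.0

43274.0 km/s


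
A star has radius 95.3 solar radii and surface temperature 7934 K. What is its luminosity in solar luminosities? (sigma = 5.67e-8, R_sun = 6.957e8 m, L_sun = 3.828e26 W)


R = 95.3 * 6.957e8 m = 6.630021e+10 m. L = 4*pi*R^2*sigma*T^4 = 4*pi*(6.630021e+10)^2 * 5.67e-8 * 7934^4 = 1.241056391e+31 W. L/L_sun = 1.241056391e+31 / 3.828e26 = 32420.4909

32420.4909 L_sun


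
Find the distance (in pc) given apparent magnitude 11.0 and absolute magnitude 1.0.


d = 10^((m - M + 5)/5) = 10^((11.0 - 1.0 + 5)/5) = 1000.0

1000.0 pc


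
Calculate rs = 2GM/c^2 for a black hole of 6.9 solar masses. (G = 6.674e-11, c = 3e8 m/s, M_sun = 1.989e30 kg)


M = 6.9 * 1.989e30 kg = 1.37241e+31 kg. rs = 2GM/c^2 = 2 * 6.674e-11 * 1.37241e+31 / (3e8)^2 = 20354.3652

20354.3652 m


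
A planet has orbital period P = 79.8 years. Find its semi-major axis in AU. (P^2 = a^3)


a = P^(2/3) = 79.8^(2/3) = 18.5354

18.5354 AU


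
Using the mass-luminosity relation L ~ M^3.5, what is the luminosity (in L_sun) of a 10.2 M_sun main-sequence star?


L/L_sun = (M/M_sun)^3.5 = 10.2^3.5 = 3389.2266

3389.2266 L_sun


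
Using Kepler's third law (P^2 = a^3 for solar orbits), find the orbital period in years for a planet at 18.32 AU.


P = a^(3/2) = 18.32^1.5 = 78.413

78.413 years


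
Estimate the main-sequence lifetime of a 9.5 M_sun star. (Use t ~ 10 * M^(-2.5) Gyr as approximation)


t = 10 * M^(-2.5) = 10 * 9.5^(-2.5) = 0.0359

0.0359 Gyr


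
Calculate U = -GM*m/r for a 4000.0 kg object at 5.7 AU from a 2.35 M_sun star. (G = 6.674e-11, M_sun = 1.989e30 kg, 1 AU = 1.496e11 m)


M = 2.35 * 1.989e30 kg = 4.67415e+30 kg; r = 5.7 AU * 1.496e11 m/AU = 8.5272e+11 m. U = -GM*m/r = -(6.674e-11 * 4.67415e+30 * 4000.0) / 8.5272e+11 = -1.463e+12

-1.463e+12 J


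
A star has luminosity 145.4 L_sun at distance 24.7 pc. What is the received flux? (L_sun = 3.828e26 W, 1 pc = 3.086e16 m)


F = L / (4*pi*d^2) = 5.566e+28 / (4*pi*(7.622e+17)^2) = 7.623e-09

7.623e-09 W/m^2


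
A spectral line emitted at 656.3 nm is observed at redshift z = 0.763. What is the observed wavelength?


lam_obs = lam_emit * (1 + z) = 656.3 * (1 + 0.763) = 1157.0569

1157.0569 nm


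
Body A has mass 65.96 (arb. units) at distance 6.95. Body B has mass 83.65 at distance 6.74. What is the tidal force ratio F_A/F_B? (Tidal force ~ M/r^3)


Ratio = (M1/r1^3) / (M2/r2^3) = (65.96/6.95^3) / (83.65/6.74^3) = 0.7192

0.7192


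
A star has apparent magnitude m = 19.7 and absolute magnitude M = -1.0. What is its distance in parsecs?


d = 10^((m - M + 5)/5) = 10^((19.7 - -1.0 + 5)/5) = 138038.4265

138038.4265 pc


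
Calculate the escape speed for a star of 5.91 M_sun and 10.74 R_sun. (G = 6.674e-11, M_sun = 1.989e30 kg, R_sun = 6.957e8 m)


M = 5.91 * 1.989e30 kg = 1.175499e+31 kg; R = 10.74 * 6.957e8 m = 7.471818e+09 m. v_esc = sqrt(2GM/R) = sqrt(2 * 6.674e-11 * 1.175499e+31 / 7.471818e+09) = 458253.8144

458253.8144 m/s


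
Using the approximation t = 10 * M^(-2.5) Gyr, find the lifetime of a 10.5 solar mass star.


t = 10 * M^(-2.5) = 10 * 10.5^(-2.5) = 0.028

0.028 Gyr


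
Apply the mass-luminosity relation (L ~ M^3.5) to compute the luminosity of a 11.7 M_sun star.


L/L_sun = (M/M_sun)^3.5 = 11.7^3.5 = 5478.3593

5478.3593 L_sun


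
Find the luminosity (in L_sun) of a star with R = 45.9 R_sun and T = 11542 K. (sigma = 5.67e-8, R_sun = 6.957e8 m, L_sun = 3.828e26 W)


R = 45.9 * 6.957e8 m = 3.193263e+10 m. L = 4*pi*R^2*sigma*T^4 = 4*pi*(3.193263e+10)^2 * 5.67e-8 * 11542^4 = 1.289396778e+31 W. L/L_sun = 1.289396778e+31 / 3.828e26 = 33683.3014

33683.3014 L_sun


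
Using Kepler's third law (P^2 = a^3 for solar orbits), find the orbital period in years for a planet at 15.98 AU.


P = a^(3/2) = 15.98^1.5 = 63.88

63.88 years


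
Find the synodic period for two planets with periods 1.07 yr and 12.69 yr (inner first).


1/P_syn = |1/P1 - 1/P2| = |1/1.07 - 1/12.69| => P_syn = 1.1685

1.1685 years


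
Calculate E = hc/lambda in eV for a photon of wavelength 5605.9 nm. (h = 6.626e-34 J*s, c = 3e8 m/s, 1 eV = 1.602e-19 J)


E = hc/lambda = 6.626e-34 * 3e8 / 5.606e-06 = 3.546e-20 J = 0.2213 eV

0.2213 eV


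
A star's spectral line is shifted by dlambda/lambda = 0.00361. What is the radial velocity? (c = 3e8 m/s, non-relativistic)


v = (dlambda/lambda) * c = 0.00361 * 3e8 = 1.083e+06

1.083e+06 m/s


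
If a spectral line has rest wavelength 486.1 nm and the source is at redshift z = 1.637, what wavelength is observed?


lam_obs = lam_emit * (1 + z) = 486.1 * (1 + 1.637) = 1281.8457

1281.8457 nm


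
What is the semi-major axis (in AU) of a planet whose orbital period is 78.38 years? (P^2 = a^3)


a = P^(2/3) = 78.38^(2/3) = 18.3149

18.3149 AU


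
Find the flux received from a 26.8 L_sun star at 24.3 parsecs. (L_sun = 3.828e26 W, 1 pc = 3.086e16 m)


F = L / (4*pi*d^2) = 1.026e+28 / (4*pi*(7.499e+17)^2) = 1.452e-09

1.452e-09 W/m^2


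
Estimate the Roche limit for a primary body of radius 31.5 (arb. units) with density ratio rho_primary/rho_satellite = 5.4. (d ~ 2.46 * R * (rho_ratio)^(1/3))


d_Roche = 2.46 * 31.5 * 5.4^(1/3) = 135.9493

135.9493


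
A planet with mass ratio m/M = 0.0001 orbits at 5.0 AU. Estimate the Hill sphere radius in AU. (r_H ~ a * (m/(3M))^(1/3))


r_H = a * (m/3M)^(1/3) = 5.0 * (0.0001/3)^(1/3) = 0.1609

0.1609 AU


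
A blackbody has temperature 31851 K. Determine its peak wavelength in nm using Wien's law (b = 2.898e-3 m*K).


lam_max = b / T = 2.898e-3 / 31851 = 9.099e-08 m = 90.9862 nm

90.9862 nm


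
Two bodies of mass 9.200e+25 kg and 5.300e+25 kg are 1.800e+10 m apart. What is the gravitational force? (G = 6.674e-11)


F = G*m1*m2/r^2 = 6.674e-11 * 9.200e+25 * 5.300e+25 / (1.800e+10)^2 = 6.674e-11 * 4.876e+51 / 3.240e+20 = 1.004e+21

1.004e+21 N


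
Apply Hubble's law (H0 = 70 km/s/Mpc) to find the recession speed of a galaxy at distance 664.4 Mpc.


v = H0 * d = 70 * 664.4 = 46508.0

46508.0 km/s


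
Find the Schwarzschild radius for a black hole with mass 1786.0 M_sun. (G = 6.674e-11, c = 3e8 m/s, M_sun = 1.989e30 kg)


M = 1786.0 * 1.989e30 kg = 3.552354e+33 kg. rs = 2GM/c^2 = 2 * 6.674e-11 * 3.552354e+33 / (3e8)^2 = 5.269e+06

5.269e+06 m


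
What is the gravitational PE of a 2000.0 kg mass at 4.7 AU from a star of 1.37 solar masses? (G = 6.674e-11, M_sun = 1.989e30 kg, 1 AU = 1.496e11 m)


M = 1.37 * 1.989e30 kg = 2.72493e+30 kg; r = 4.7 AU * 1.496e11 m/AU = 7.0312e+11 m. U = -GM*m/r = -(6.674e-11 * 2.72493e+30 * 2000.0) / 7.0312e+11 = -5.173e+11

-5.173e+11 J


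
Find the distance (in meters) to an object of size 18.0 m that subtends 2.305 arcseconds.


D = size / theta_rad, theta_rad = 2.305 * pi/(180*3600) = 1.117e-05, D = 1.611e+06

1.611e+06 m


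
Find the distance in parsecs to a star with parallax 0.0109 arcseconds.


d = 1/p = 1/0.0109 = 91.7431

91.7431 pc


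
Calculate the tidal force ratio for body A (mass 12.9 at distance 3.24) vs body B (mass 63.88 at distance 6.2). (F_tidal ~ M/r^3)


Ratio = (M1/r1^3) / (M2/r2^3) = (12.9/3.24^3) / (63.88/6.2^3) = 1.415

1.415


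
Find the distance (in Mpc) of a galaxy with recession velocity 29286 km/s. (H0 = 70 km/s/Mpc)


d = v / H0 = 29286 / 70 = 418.3714

418.3714 Mpc


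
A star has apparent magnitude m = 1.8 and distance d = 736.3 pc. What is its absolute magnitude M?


M = m - 5*log10(d) + 5 = 1.8 - 5*log10(736.3) + 5 = -7.5353

-7.5353


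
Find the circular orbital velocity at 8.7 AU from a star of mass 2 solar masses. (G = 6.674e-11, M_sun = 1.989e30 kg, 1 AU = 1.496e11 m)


v = sqrt(GM/r) = sqrt(6.674e-11 * 3.978e+30 / 1.302e+12) = 14282.363

14282.363 m/s


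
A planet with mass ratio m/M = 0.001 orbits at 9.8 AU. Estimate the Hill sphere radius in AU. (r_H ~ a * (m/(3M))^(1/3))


r_H = a * (m/3M)^(1/3) = 9.8 * (0.001/3)^(1/3) = 0.6795

0.6795 AU


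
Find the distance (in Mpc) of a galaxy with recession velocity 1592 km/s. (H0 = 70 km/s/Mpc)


d = v / H0 = 1592 / 70 = 22.7429

22.7429 Mpc


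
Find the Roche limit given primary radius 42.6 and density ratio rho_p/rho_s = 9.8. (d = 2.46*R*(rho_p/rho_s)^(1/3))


d_Roche = 2.46 * 42.6 * 9.8^(1/3) = 224.2608

224.2608


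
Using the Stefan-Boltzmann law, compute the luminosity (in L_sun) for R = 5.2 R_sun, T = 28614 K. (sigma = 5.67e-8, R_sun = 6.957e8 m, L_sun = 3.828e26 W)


R = 5.2 * 6.957e8 m = 3.61764e+09 m. L = 4*pi*R^2*sigma*T^4 = 4*pi*(3.61764e+09)^2 * 5.67e-8 * 28614^4 = 6.25112104e+30 W. L/L_sun = 6.25112104e+30 / 3.828e26 = 16329.9923

16329.9923 L_sun


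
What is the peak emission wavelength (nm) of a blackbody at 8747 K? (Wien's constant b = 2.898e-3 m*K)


lam_max = b / T = 2.898e-3 / 8747 = 3.313e-07 m = 331.3136 nm

331.3136 nm


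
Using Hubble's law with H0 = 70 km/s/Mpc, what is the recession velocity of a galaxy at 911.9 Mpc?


v = H0 * d = 70 * 911.9 = 63833.0

63833.0 km/s


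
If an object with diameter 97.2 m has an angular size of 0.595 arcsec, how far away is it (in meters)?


D = size / theta_rad, theta_rad = 0.595 * pi/(180*3600) = 2.885e-06, D = 3.370e+07

3.370e+07 m


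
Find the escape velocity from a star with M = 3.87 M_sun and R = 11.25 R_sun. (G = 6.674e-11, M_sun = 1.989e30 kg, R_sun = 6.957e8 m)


M = 3.87 * 1.989e30 kg = 7.69743e+30 kg; R = 11.25 * 6.957e8 m = 7.826625e+09 m. v_esc = sqrt(2GM/R) = sqrt(2 * 6.674e-11 * 7.69743e+30 / 7.826625e+09) = 362321.1701

362321.1701 m/s


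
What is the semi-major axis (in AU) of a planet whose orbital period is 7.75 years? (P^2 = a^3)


a = P^(2/3) = 7.75^(2/3) = 3.9162

3.9162 AU


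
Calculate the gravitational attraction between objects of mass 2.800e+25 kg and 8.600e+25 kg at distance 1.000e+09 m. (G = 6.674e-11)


F = G*m1*m2/r^2 = 6.674e-11 * 2.800e+25 * 8.600e+25 / (1.000e+09)^2 = 6.674e-11 * 2.408e+51 / 1.000e+18 = 1.607e+23

1.607e+23 N


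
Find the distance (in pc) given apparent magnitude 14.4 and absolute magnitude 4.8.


d = 10^((m - M + 5)/5) = 10^((14.4 - 4.8 + 5)/5) = 831.7638

831.7638 pc


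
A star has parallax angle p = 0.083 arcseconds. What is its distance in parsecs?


d = 1/p = 1/0.083 = 12.0482

12.0482 pc


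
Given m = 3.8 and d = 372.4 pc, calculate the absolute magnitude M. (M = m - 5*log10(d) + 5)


M = m - 5*log10(d) + 5 = 3.8 - 5*log10(372.4) + 5 = -4.055

-4.055


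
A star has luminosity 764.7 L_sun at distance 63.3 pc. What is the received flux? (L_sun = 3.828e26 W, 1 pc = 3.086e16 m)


F = L / (4*pi*d^2) = 2.927e+29 / (4*pi*(1.953e+18)^2) = 6.105e-09

6.105e-09 W/m^2


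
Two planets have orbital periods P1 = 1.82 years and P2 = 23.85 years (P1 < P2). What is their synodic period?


1/P_syn = |1/P1 - 1/P2| = |1/1.82 - 1/23.85| => P_syn = 1.9704

1.9704 years


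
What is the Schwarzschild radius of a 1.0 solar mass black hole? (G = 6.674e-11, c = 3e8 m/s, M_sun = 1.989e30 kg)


M = 1.0 * 1.989e30 kg = 1.989e+30 kg. rs = 2GM/c^2 = 2 * 6.674e-11 * 1.989e+30 / (3e8)^2 = 2949.908

2949.908 m


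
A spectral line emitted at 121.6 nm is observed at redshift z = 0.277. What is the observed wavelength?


lam_obs = lam_emit * (1 + z) = 121.6 * (1 + 0.277) = 155.2832

155.2832 nm


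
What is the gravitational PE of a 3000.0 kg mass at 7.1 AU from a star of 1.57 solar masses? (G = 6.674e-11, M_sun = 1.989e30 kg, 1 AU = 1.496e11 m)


M = 1.57 * 1.989e30 kg = 3.12273e+30 kg; r = 7.1 AU * 1.496e11 m/AU = 1.06216e+12 m. U = -GM*m/r = -(6.674e-11 * 3.12273e+30 * 3000.0) / 1.06216e+12 = -5.886e+11

-5.886e+11 J


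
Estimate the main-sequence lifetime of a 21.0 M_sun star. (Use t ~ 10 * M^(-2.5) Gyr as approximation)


t = 10 * M^(-2.5) = 10 * 21.0^(-2.5) = 0.0049

0.0049 Gyr


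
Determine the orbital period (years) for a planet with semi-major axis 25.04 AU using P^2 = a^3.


P = a^(3/2) = 25.04^1.5 = 125.3001

125.3001 years


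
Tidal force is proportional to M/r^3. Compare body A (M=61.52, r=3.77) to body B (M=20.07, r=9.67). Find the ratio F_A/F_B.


Ratio = (M1/r1^3) / (M2/r2^3) = (61.52/3.77^3) / (20.07/9.67^3) = 51.7278

51.7278


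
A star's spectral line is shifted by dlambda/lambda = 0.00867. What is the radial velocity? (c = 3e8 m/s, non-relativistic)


v = (dlambda/lambda) * c = 0.00867 * 3e8 = 2.601e+06

2.601e+06 m/s


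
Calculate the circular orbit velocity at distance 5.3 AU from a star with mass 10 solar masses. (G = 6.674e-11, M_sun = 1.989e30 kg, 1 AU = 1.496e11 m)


v = sqrt(GM/r) = sqrt(6.674e-11 * 1.989e+31 / 7.929e+11) = 40917.2805

40917.2805 m/s


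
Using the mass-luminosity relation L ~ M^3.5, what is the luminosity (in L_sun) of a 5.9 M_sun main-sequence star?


L/L_sun = (M/M_sun)^3.5 = 5.9^3.5 = 498.8639

498.8639 L_sun


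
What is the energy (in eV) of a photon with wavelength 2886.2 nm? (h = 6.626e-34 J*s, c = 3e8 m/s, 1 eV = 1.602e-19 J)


E = hc/lambda = 6.626e-34 * 3e8 / 2.886e-06 = 6.887e-20 J = 0.4299 eV

0.4299 eV


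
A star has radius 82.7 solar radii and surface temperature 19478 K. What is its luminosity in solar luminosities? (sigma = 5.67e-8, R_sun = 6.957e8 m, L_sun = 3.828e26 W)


R = 82.7 * 6.957e8 m = 5.753439e+10 m. L = 4*pi*R^2*sigma*T^4 = 4*pi*(5.753439e+10)^2 * 5.67e-8 * 19478^4 = 3.394887559e+32 W. L/L_sun = 3.394887559e+32 / 3.828e26 = 886856.7291

886856.7291 L_sun


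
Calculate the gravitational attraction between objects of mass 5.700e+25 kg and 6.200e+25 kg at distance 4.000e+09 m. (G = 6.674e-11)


F = G*m1*m2/r^2 = 6.674e-11 * 5.700e+25 * 6.200e+25 / (4.000e+09)^2 = 6.674e-11 * 3.534e+51 / 1.600e+19 = 1.474e+22

1.474e+22 N


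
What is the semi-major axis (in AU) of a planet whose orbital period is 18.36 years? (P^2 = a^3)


a = P^(2/3) = 18.36^(2/3) = 6.9596

6.9596 AU


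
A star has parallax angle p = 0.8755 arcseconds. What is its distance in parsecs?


d = 1/p = 1/0.8755 = 1.1422

1.1422 pc


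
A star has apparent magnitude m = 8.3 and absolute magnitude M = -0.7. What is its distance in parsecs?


d = 10^((m - M + 5)/5) = 10^((8.3 - -0.7 + 5)/5) = 630.9573

630.9573 pc


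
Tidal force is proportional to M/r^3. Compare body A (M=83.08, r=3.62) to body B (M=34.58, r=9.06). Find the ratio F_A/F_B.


Ratio = (M1/r1^3) / (M2/r2^3) = (83.08/3.62^3) / (34.58/9.06^3) = 37.6643

37.6643


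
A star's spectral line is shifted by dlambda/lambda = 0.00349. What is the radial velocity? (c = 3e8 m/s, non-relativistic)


v = (dlambda/lambda) * c = 0.00349 * 3e8 = 1.047e+06

1.047e+06 m/s


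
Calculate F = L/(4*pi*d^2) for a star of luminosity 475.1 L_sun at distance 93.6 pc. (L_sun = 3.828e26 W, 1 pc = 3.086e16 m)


F = L / (4*pi*d^2) = 1.819e+29 / (4*pi*(2.888e+18)^2) = 1.735e-09

1.735e-09 W/m^2


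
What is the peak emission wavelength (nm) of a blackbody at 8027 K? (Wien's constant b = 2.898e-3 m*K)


lam_max = b / T = 2.898e-3 / 8027 = 3.610e-07 m = 361.0315 nm

361.0315 nm


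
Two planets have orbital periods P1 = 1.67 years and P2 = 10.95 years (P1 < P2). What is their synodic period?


1/P_syn = |1/P1 - 1/P2| = |1/1.67 - 1/10.95| => P_syn = 1.9705

1.9705 years


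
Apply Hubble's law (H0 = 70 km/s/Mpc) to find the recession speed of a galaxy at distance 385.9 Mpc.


v = H0 * d = 70 * 385.9 = 27013.0

27013.0 km/s


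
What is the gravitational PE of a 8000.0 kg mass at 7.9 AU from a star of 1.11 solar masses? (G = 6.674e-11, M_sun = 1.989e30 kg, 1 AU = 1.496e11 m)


M = 1.11 * 1.989e30 kg = 2.20779e+30 kg; r = 7.9 AU * 1.496e11 m/AU = 1.18184e+12 m. U = -GM*m/r = -(6.674e-11 * 2.20779e+30 * 8000.0) / 1.18184e+12 = -9.974e+11

-9.974e+11 J


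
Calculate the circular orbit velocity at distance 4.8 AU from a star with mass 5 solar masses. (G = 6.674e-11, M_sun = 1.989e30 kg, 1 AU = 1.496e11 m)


v = sqrt(GM/r) = sqrt(6.674e-11 * 9.945e+30 / 7.181e+11) = 30402.4848

30402.4848 m/s


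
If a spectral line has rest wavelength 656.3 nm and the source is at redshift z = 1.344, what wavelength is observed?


lam_obs = lam_emit * (1 + z) = 656.3 * (1 + 1.344) = 1538.3672

1538.3672 nm


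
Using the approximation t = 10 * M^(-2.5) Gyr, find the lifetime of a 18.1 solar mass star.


t = 10 * M^(-2.5) = 10 * 18.1^(-2.5) = 0.0072

0.0072 Gyr


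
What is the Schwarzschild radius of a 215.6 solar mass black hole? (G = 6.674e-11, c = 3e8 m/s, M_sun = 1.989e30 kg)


M = 215.6 * 1.989e30 kg = 4.288284e+32 kg. rs = 2GM/c^2 = 2 * 6.674e-11 * 4.288284e+32 / (3e8)^2 = 636000.1648

636000.1648 m


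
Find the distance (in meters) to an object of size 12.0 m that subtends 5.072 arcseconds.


D = size / theta_rad, theta_rad = 5.072 * pi/(180*3600) = 2.459e-05, D = 488008.2167

488008.2167 m


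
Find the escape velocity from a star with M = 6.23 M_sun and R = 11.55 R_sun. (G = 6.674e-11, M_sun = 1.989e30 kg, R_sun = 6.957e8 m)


M = 6.23 * 1.989e30 kg = 1.239147e+31 kg; R = 11.55 * 6.957e8 m = 8.035335e+09 m. v_esc = sqrt(2GM/R) = sqrt(2 * 6.674e-11 * 1.239147e+31 / 8.035335e+09) = 453698.6846

453698.6846 m/s


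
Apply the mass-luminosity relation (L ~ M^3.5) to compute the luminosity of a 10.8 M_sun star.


L/L_sun = (M/M_sun)^3.5 = 10.8^3.5 = 4139.8361

4139.8361 L_sun


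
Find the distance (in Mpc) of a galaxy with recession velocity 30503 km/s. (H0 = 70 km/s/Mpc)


d = v / H0 = 30503 / 70 = 435.7571

435.7571 Mpc


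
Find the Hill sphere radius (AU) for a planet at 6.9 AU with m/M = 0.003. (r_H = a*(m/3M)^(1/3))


r_H = a * (m/3M)^(1/3) = 6.9 * (0.003/3)^(1/3) = 0.69

0.69 AU


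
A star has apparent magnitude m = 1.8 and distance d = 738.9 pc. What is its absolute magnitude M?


M = m - 5*log10(d) + 5 = 1.8 - 5*log10(738.9) + 5 = -7.5429

-7.5429


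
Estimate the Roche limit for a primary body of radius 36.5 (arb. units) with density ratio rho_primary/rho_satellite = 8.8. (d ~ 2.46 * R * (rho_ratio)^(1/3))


d_Roche = 2.46 * 36.5 * 8.8^(1/3) = 185.3769

185.3769


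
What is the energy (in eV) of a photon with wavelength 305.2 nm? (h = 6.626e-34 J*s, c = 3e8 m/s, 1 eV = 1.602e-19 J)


E = hc/lambda = 6.626e-34 * 3e8 / 3.052e-07 = 6.513e-19 J = 4.0656 eV

4.0656 eV


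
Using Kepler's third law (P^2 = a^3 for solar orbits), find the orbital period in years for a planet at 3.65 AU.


P = a^(3/2) = 3.65^1.5 = 6.9733

6.9733 years


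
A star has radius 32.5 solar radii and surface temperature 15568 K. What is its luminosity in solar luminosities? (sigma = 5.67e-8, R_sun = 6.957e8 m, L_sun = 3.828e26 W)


R = 32.5 * 6.957e8 m = 2.261025e+10 m. L = 4*pi*R^2*sigma*T^4 = 4*pi*(2.261025e+10)^2 * 5.67e-8 * 15568^4 = 2.139611598e+31 W. L/L_sun = 2.139611598e+31 / 3.828e26 = 55893.7199

55893.7199 L_sun


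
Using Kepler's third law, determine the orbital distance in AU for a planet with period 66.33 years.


a = P^(2/3) = 66.33^(2/3) = 16.386

16.386 AU


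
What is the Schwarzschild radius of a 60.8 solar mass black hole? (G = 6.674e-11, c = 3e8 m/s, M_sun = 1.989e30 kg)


M = 60.8 * 1.989e30 kg = 1.209312e+32 kg. rs = 2GM/c^2 = 2 * 6.674e-11 * 1.209312e+32 / (3e8)^2 = 179354.4064

179354.4064 m


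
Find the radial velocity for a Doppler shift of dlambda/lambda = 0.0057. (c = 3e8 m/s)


v = (dlambda/lambda) * c = 0.0057 * 3e8 = 1.710e+06

1.710e+06 m/s


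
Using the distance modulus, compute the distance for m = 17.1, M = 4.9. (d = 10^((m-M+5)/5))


d = 10^((m - M + 5)/5) = 10^((17.1 - 4.9 + 5)/5) = 2754.2287

2754.2287 pc


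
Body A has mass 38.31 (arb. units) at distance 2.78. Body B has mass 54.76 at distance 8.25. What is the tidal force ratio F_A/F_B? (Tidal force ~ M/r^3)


Ratio = (M1/r1^3) / (M2/r2^3) = (38.31/2.78^3) / (54.76/8.25^3) = 18.2842

18.2842


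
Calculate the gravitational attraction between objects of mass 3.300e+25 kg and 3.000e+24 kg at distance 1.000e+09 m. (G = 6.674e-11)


F = G*m1*m2/r^2 = 6.674e-11 * 3.300e+25 * 3.000e+24 / (1.000e+09)^2 = 6.674e-11 * 9.900e+49 / 1.000e+18 = 6.607e+21

6.607e+21 N


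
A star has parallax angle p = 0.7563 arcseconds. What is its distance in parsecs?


d = 1/p = 1/0.7563 = 1.3222

1.3222 pc


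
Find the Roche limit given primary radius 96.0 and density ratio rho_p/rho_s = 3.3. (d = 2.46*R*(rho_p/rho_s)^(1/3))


d_Roche = 2.46 * 96.0 * 3.3^(1/3) = 351.5963

351.5963


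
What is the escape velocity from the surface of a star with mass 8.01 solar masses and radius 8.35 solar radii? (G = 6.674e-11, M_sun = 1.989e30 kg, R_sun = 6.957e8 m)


M = 8.01 * 1.989e30 kg = 1.593189e+31 kg; R = 8.35 * 6.957e8 m = 5.809095e+09 m. v_esc = sqrt(2GM/R) = sqrt(2 * 6.674e-11 * 1.593189e+31 / 5.809095e+09) = 605044.7671

605044.7671 m/s


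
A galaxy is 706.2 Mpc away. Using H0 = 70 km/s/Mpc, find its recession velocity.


v = H0 * d = 70 * 706.2 = 49434.0

49434.0 km/s


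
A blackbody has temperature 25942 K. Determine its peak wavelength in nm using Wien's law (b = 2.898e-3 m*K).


lam_max = b / T = 2.898e-3 / 25942 = 1.117e-07 m = 111.7107 nm

111.7107 nm


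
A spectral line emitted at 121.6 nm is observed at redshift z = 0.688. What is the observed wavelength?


lam_obs = lam_emit * (1 + z) = 121.6 * (1 + 0.688) = 205.2608

205.2608 nm


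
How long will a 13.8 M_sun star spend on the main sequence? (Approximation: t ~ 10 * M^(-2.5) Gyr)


t = 10 * M^(-2.5) = 10 * 13.8^(-2.5) = 0.0141

0.0141 Gyr


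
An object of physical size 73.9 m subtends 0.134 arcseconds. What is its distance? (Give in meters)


D = size / theta_rad, theta_rad = 0.134 * pi/(180*3600) = 6.497e-07, D = 1.138e+08

1.138e+08 m


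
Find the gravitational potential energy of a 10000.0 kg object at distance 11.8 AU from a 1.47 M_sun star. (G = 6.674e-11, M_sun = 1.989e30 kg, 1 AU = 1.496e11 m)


M = 1.47 * 1.989e30 kg = 2.92383e+30 kg; r = 11.8 AU * 1.496e11 m/AU = 1.76528e+12 m. U = -GM*m/r = -(6.674e-11 * 2.92383e+30 * 10000.0) / 1.76528e+12 = -1.105e+12

-1.105e+12 J


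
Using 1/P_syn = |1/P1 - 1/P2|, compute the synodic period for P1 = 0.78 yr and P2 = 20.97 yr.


1/P_syn = |1/P1 - 1/P2| = |1/0.78 - 1/20.97| => P_syn = 0.8101

0.8101 years


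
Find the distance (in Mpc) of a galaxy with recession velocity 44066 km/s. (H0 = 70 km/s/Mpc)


d = v / H0 = 44066 / 70 = 629.5143

629.5143 Mpc


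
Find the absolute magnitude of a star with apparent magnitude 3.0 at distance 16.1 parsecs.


M = m - 5*log10(d) + 5 = 3.0 - 5*log10(16.1) + 5 = 1.9659

1.9659


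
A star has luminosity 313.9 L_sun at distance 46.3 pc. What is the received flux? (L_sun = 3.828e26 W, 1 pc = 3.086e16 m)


F = L / (4*pi*d^2) = 1.202e+29 / (4*pi*(1.429e+18)^2) = 4.684e-09

4.684e-09 W/m^2


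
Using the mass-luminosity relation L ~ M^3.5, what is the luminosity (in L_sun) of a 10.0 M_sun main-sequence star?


L/L_sun = (M/M_sun)^3.5 = 10.0^3.5 = 3162.2777

3162.2777 L_sun


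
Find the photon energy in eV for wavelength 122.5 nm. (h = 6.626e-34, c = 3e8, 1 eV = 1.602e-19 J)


E = hc/lambda = 6.626e-34 * 3e8 / 1.225e-07 = 1.623e-18 J = 10.1292 eV

10.1292 eV


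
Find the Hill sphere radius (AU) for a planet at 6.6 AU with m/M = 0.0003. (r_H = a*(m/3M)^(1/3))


r_H = a * (m/3M)^(1/3) = 6.6 * (0.0003/3)^(1/3) = 0.3063

0.3063 AU


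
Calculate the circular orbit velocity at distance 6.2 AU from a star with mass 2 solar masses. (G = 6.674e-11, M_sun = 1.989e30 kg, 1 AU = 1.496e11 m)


v = sqrt(GM/r) = sqrt(6.674e-11 * 3.978e+30 / 9.275e+11) = 16918.5777

16918.5777 m/s


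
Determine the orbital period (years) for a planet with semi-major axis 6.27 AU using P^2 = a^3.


P = a^(3/2) = 6.27^1.5 = 15.7001

15.7001 years


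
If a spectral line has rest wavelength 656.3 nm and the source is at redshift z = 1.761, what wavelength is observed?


lam_obs = lam_emit * (1 + z) = 656.3 * (1 + 1.761) = 1812.0443

1812.0443 nm


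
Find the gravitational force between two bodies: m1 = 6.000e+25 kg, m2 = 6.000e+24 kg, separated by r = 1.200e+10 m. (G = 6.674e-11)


F = G*m1*m2/r^2 = 6.674e-11 * 6.000e+25 * 6.000e+24 / (1.200e+10)^2 = 6.674e-11 * 3.600e+50 / 1.440e+20 = 1.668e+20

1.668e+20 N


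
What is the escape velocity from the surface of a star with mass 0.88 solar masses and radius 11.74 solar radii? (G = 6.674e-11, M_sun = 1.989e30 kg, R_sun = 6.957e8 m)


M = 0.88 * 1.989e30 kg = 1.75032e+30 kg; R = 11.74 * 6.957e8 m = 8.167518e+09 m. v_esc = sqrt(2GM/R) = sqrt(2 * 6.674e-11 * 1.75032e+30 / 8.167518e+09) = 169130.4391

169130.4391 m/s


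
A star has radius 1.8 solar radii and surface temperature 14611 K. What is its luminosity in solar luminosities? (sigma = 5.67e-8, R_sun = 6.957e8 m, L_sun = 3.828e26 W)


R = 1.8 * 6.957e8 m = 1.25226e+09 m. L = 4*pi*R^2*sigma*T^4 = 4*pi*(1.25226e+09)^2 * 5.67e-8 * 14611^4 = 5.092156034e+28 W. L/L_sun = 5.092156034e+28 / 3.828e26 = 133.0239

133.0239 L_sun


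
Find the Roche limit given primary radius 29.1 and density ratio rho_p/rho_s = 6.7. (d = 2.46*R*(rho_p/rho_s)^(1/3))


d_Roche = 2.46 * 29.1 * 6.7^(1/3) = 134.9542

134.9542


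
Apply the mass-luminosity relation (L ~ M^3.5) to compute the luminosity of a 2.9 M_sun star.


L/L_sun = (M/M_sun)^3.5 = 2.9^3.5 = 41.533

41.533 L_sun


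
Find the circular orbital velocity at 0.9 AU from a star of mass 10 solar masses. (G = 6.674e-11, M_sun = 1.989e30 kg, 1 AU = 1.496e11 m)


v = sqrt(GM/r) = sqrt(6.674e-11 * 1.989e+31 / 1.346e+11) = 99294.0994

99294.0994 m/s


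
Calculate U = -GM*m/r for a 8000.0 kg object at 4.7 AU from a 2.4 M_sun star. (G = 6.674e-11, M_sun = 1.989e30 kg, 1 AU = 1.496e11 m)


M = 2.4 * 1.989e30 kg = 4.7736e+30 kg; r = 4.7 AU * 1.496e11 m/AU = 7.0312e+11 m. U = -GM*m/r = -(6.674e-11 * 4.7736e+30 * 8000.0) / 7.0312e+11 = -3.625e+12

-3.625e+12 J


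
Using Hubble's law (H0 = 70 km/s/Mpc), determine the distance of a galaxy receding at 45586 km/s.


d = v / H0 = 45586 / 70 = 651.2286

651.2286 Mpc


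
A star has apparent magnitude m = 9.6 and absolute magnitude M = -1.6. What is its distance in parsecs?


d = 10^((m - M + 5)/5) = 10^((9.6 - -1.6 + 5)/5) = 1737.8008

1737.8008 pc


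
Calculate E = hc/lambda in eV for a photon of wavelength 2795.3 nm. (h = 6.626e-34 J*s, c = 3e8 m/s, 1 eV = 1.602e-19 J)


E = hc/lambda = 6.626e-34 * 3e8 / 2.795e-06 = 7.111e-20 J = 0.4439 eV

0.4439 eV


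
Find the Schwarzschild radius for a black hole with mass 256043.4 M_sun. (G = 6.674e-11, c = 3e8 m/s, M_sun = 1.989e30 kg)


M = 256043.4 * 1.989e30 kg = 5.092703226e+35 kg. rs = 2GM/c^2 = 2 * 6.674e-11 * 5.092703226e+35 / (3e8)^2 = 7.553e+08

7.553e+08 m


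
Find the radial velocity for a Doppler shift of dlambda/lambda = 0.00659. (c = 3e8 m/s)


v = (dlambda/lambda) * c = 0.00659 * 3e8 = 1.977e+06

1.977e+06 m/s


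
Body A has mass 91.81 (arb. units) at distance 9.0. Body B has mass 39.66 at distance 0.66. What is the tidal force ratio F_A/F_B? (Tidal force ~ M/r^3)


Ratio = (M1/r1^3) / (M2/r2^3) = (91.81/9.0^3) / (39.66/0.66^3) = 9.129e-04

9.129e-04


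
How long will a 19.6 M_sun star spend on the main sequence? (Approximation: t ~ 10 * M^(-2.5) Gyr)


t = 10 * M^(-2.5) = 10 * 19.6^(-2.5) = 0.0059

0.0059 Gyr
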